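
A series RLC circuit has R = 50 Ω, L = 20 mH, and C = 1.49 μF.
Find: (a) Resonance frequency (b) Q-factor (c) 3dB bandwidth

Step 1 — Resonance condition Im(Z)=0 gives ω₀ = 1/√(LC).
Step 2 — ω₀ = 1/√(0.02·1.49e-06) = 5793 rad/s.
Step 3 — f₀ = ω₀/(2π) = 922 Hz.
Step 4 — Series Q: Q = ω₀L/R = 5793·0.02/50 = 2.317.
Step 5 — 3dB bandwidth: Δω = ω₀/Q = 2500 rad/s; BW = Δω/(2π) = 397.9 Hz.

(a) f₀ = 922 Hz  (b) Q = 2.317  (c) BW = 397.9 Hz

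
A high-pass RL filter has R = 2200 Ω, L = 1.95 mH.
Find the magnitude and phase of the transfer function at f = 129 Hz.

Step 1 — Angular frequency: ω = 2π·129 = 810.5 rad/s.
Step 2 — Transfer function: H(jω) = jωL/(R + jωL).
Step 3 — Numerator jωL = j·1.581; denominator R + jωL = 2200 + j1.581.
Step 4 — H = 5.161e-07 + j0.0007184.
Step 5 — Magnitude: |H| = 0.0007184 (-62.9 dB); phase: φ = 90.0°.

|H| = 0.0007184 (-62.9 dB), φ = 90.0°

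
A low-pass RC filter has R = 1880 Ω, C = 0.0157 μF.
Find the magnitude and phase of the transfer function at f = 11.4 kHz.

Step 1 — Angular frequency: ω = 2π·1.14e+04 = 7.163e+04 rad/s.
Step 2 — Transfer function: H(jω) = 1/(1 + jωRC).
Step 3 — Denominator: 1 + jωRC = 1 + j·7.163e+04·1880·1.57e-08 = 1 + j2.114.
Step 4 — H = 0.1828 - j0.3865.
Step 5 — Magnitude: |H| = 0.4276 (-7.4 dB); phase: φ = -64.7°.

|H| = 0.4276 (-7.4 dB), φ = -64.7°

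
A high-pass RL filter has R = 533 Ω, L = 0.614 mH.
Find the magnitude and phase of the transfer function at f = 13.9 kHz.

Step 1 — Angular frequency: ω = 2π·1.39e+04 = 8.734e+04 rad/s.
Step 2 — Transfer function: H(jω) = jωL/(R + jωL).
Step 3 — Numerator jωL = j·53.62; denominator R + jωL = 533 + j53.62.
Step 4 — H = 0.01002 + j0.0996.
Step 5 — Magnitude: |H| = 0.1001 (-20.0 dB); phase: φ = 84.3°.

|H| = 0.1001 (-20.0 dB), φ = 84.3°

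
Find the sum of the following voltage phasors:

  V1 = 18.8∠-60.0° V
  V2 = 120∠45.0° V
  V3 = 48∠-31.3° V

Step 1 — Convert each phasor to rectangular form:
  V1 = 18.8·(cos(-60.0°) + j·sin(-60.0°)) = 9.4 - j16.28 V
  V2 = 120·(cos(45.0°) + j·sin(45.0°)) = 84.85 + j84.85 V
  V3 = 48·(cos(-31.3°) + j·sin(-31.3°)) = 41.01 - j24.94 V
Step 2 — Sum components: V_total = 135.3 + j43.63 V.
Step 3 — Convert to polar: |V_total| = 142.1 V, ∠V_total = 17.9°.

V_total = 142.1∠17.9° V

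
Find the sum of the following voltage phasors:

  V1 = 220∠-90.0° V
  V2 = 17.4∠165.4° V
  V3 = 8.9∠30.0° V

Step 1 — Convert each phasor to rectangular form:
  V1 = 220·(cos(-90.0°) + j·sin(-90.0°)) = 0 - j220 V
  V2 = 17.4·(cos(165.4°) + j·sin(165.4°)) = -16.84 + j4.386 V
  V3 = 8.9·(cos(30.0°) + j·sin(30.0°)) = 7.708 + j4.45 V
Step 2 — Sum components: V_total = -9.131 - j211.2 V.
Step 3 — Convert to polar: |V_total| = 211.4 V, ∠V_total = -92.5°.

V_total = 211.4∠-92.5° V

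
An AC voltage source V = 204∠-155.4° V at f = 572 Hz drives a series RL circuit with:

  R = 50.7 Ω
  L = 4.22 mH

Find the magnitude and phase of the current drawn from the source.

Step 1 — Angular frequency: ω = 2π·f = 2π·572 = 3594 rad/s.
Step 2 — Component impedances:
  R: Z = R = 50.7 Ω
  L: Z = jωL = j·3594·0.00422 = 0 + j15.17 Ω
Step 3 — Series combination: Z_total = R + L = 50.7 + j15.17 Ω = 52.92∠16.7° Ω.
Step 4 — Source phasor: V = 204∠-155.4° V = -185.5 - j84.92 V.
Step 5 — Ohm's law: I = V / Z_total = (-185.5 - j84.92) / (50.7 + j15.17) = -3.818 - j0.5329 A.
Step 6 — Convert to polar: |I| = 3.855 A, ∠I = -172.1°.

I = 3.855∠-172.1° A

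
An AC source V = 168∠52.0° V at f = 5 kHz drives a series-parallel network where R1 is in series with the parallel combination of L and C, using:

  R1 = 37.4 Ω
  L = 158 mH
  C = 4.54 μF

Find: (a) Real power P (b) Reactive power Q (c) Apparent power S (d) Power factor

Step 1 — Angular frequency: ω = 2π·f = 2π·5000 = 3.142e+04 rad/s.
Step 2 — Component impedances:
  R1: Z = R = 37.4 Ω
  L: Z = jωL = j·3.142e+04·0.158 = 0 + j4964 Ω
  C: Z = 1/(jωC) = -j/(ω·C) = 0 - j7.011 Ω
Step 3 — Parallel branch: L || C = 1/(1/L + 1/C) = 0 - j7.021 Ω.
Step 4 — Series with R1: Z_total = R1 + (L || C) = 37.4 - j7.021 Ω = 38.05∠-10.6° Ω.
Step 5 — Source phasor: V = 168∠52.0° V = 103.4 + j132.4 V.
Step 6 — Current: I = V / Z = 2.029 + j3.921 A = 4.415∠62.6° A.
Step 7 — Complex power: S = V·I* = 729 - j136.8 VA.
Step 8 — Real power: P = Re(S) = 729 W.
Step 9 — Reactive power: Q = Im(S) = -136.8 VAR.
Step 10 — Apparent power: |S| = 741.7 VA.
Step 11 — Power factor: PF = P/|S| = 0.9828 (leading).

(a) P = 729 W  (b) Q = -136.8 VAR  (c) S = 741.7 VA  (d) PF = 0.9828 (leading)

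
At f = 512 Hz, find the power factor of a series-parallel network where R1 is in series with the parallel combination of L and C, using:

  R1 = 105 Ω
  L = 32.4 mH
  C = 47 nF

Step 1 — Angular frequency: ω = 2π·f = 2π·512 = 3217 rad/s.
Step 2 — Component impedances:
  R1: Z = R = 105 Ω
  L: Z = jωL = j·3217·0.0324 = 0 + j104.2 Ω
  C: Z = 1/(jωC) = -j/(ω·C) = 0 - j6614 Ω
Step 3 — Parallel branch: L || C = 1/(1/L + 1/C) = 0 + j105.9 Ω.
Step 4 — Series with R1: Z_total = R1 + (L || C) = 105 + j105.9 Ω = 149.1∠45.2° Ω.
Step 5 — Power factor: PF = cos(φ) = Re(Z)/|Z| = 105/149.13 = 0.7041.
Step 6 — Type: Im(Z) = 105.9 ⇒ lagging (phase φ = 45.2°).

PF = 0.7041 (lagging, φ = 45.2°)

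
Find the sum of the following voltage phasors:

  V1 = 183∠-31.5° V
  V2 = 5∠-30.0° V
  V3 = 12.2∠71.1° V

Step 1 — Convert each phasor to rectangular form:
  V1 = 183·(cos(-31.5°) + j·sin(-31.5°)) = 156 - j95.62 V
  V2 = 5·(cos(-30.0°) + j·sin(-30.0°)) = 4.33 - j2.5 V
  V3 = 12.2·(cos(71.1°) + j·sin(71.1°)) = 3.952 + j11.54 V
Step 2 — Sum components: V_total = 164.3 - j86.57 V.
Step 3 — Convert to polar: |V_total| = 185.7 V, ∠V_total = -27.8°.

V_total = 185.7∠-27.8° V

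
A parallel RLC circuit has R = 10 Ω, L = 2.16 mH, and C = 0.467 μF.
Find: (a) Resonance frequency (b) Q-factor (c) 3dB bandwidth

Step 1 — Resonance: ω₀ = 1/√(LC) = 1/√(0.00216·4.67e-07) = 3.149e+04 rad/s.
Step 2 — f₀ = ω₀/(2π) = 5011 Hz.
Step 3 — Parallel Q: Q = R/(ω₀L) = 10/(3.149e+04·0.00216) = 0.147.
Step 4 — Bandwidth: Δω = ω₀/Q = 2.141e+05 rad/s; BW = Δω/(2π) = 3.408e+04 Hz.

(a) f₀ = 5011 Hz  (b) Q = 0.147  (c) BW = 3.408e+04 Hz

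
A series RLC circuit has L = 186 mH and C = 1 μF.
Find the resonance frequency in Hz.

Step 1 — Resonance condition Im(Z)=0 gives ω₀ = 1/√(LC).
Step 2 — ω₀ = 1/√(0.186·1e-06) = 2319 rad/s.
Step 3 — f₀ = ω₀/(2π) = 369 Hz.

f₀ = 369 Hz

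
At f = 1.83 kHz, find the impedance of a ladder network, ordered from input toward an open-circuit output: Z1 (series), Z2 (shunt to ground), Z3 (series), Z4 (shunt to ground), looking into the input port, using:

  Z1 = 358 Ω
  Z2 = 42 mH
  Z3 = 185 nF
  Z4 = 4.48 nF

Step 1 — Angular frequency: ω = 2π·f = 2π·1830 = 1.15e+04 rad/s.
Step 2 — Component impedances:
  Z1: Z = R = 358 Ω
  Z2: Z = jωL = j·1.15e+04·0.042 = 0 + j482.9 Ω
  Z3: Z = 1/(jωC) = -j/(ω·C) = 0 - j470.1 Ω
  Z4: Z = 1/(jωC) = -j/(ω·C) = 0 - j1.941e+04 Ω
Step 3 — Ladder network (open output): work backward from the far end, alternating series and parallel combinations. Z_in = 358 + j494.9 Ω = 610.8∠54.1° Ω.

Z = 358 + j494.9 Ω = 610.8∠54.1° Ω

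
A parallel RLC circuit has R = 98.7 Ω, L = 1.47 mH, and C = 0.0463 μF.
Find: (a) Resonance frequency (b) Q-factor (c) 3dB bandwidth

Step 1 — Resonance: ω₀ = 1/√(LC) = 1/√(0.00147·4.63e-08) = 1.212e+05 rad/s.
Step 2 — f₀ = ω₀/(2π) = 1.929e+04 Hz.
Step 3 — Parallel Q: Q = R/(ω₀L) = 98.7/(1.212e+05·0.00147) = 0.5539.
Step 4 — Bandwidth: Δω = ω₀/Q = 2.188e+05 rad/s; BW = Δω/(2π) = 3.483e+04 Hz.

(a) f₀ = 1.929e+04 Hz  (b) Q = 0.5539  (c) BW = 3.483e+04 Hz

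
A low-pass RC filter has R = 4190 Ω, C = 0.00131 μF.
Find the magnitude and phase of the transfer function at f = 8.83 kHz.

Step 1 — Angular frequency: ω = 2π·8830 = 5.548e+04 rad/s.
Step 2 — Transfer function: H(jω) = 1/(1 + jωRC).
Step 3 — Denominator: 1 + jωRC = 1 + j·5.548e+04·4190·1.31e-09 = 1 + j0.3045.
Step 4 — H = 0.9151 - j0.2787.
Step 5 — Magnitude: |H| = 0.9566 (-0.4 dB); phase: φ = -16.9°.

|H| = 0.9566 (-0.4 dB), φ = -16.9°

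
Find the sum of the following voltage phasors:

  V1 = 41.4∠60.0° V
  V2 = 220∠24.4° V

Step 1 — Convert each phasor to rectangular form:
  V1 = 41.4·(cos(60.0°) + j·sin(60.0°)) = 20.7 + j35.85 V
  V2 = 220·(cos(24.4°) + j·sin(24.4°)) = 200.4 + j90.88 V
Step 2 — Sum components: V_total = 221.1 + j126.7 V.
Step 3 — Convert to polar: |V_total| = 254.8 V, ∠V_total = 29.8°.

V_total = 254.8∠29.8° V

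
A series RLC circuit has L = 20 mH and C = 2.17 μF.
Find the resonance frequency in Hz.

Step 1 — Resonance condition Im(Z)=0 gives ω₀ = 1/√(LC).
Step 2 — ω₀ = 1/√(0.02·2.17e-06) = 4800 rad/s.
Step 3 — f₀ = ω₀/(2π) = 764 Hz.

f₀ = 764 Hz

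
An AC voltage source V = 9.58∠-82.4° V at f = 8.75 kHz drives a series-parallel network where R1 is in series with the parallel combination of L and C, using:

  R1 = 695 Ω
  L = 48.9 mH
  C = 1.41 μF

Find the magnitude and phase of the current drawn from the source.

Step 1 — Angular frequency: ω = 2π·f = 2π·8750 = 5.498e+04 rad/s.
Step 2 — Component impedances:
  R1: Z = R = 695 Ω
  L: Z = jωL = j·5.498e+04·0.0489 = 0 + j2688 Ω
  C: Z = 1/(jωC) = -j/(ω·C) = 0 - j12.9 Ω
Step 3 — Parallel branch: L || C = 1/(1/L + 1/C) = 0 - j12.96 Ω.
Step 4 — Series with R1: Z_total = R1 + (L || C) = 695 - j12.96 Ω = 695.1∠-1.1° Ω.
Step 5 — Source phasor: V = 9.58∠-82.4° V = 1.267 - j9.496 V.
Step 6 — Ohm's law: I = V / Z_total = (1.267 - j9.496) / (695 - j12.96) = 0.002077 - j0.01362 A.
Step 7 — Convert to polar: |I| = 0.01378 A, ∠I = -81.3°.

I = 0.01378∠-81.3° A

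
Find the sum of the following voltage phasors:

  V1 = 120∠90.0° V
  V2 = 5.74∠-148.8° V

Step 1 — Convert each phasor to rectangular form:
  V1 = 120·(cos(90.0°) + j·sin(90.0°)) = 0 + j120 V
  V2 = 5.74·(cos(-148.8°) + j·sin(-148.8°)) = -4.91 - j2.973 V
Step 2 — Sum components: V_total = -4.91 + j117 V.
Step 3 — Convert to polar: |V_total| = 117.1 V, ∠V_total = 92.4°.

V_total = 117.1∠92.4° V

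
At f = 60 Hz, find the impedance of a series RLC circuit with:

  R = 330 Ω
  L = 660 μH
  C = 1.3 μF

Step 1 — Angular frequency: ω = 2π·f = 2π·60 = 377 rad/s.
Step 2 — Component impedances:
  R: Z = R = 330 Ω
  L: Z = jωL = j·377·0.00066 = 0 + j0.2488 Ω
  C: Z = 1/(jωC) = -j/(ω·C) = 0 - j2040 Ω
Step 3 — Series combination: Z_total = R + L + C = 330 - j2040 Ω = 2067∠-80.8° Ω.

Z = 330 - j2040 Ω = 2067∠-80.8° Ω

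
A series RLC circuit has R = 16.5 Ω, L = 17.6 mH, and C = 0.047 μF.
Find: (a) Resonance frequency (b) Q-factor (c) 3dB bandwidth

Step 1 — Resonance: ω₀ = 1/√(LC) = 1/√(0.0176·4.7e-08) = 3.477e+04 rad/s.
Step 2 — f₀ = ω₀/(2π) = 5534 Hz.
Step 3 — Series Q: Q = ω₀L/R = 3.477e+04·0.0176/16.5 = 37.09.
Step 4 — Bandwidth: Δω = ω₀/Q = 937.5 rad/s; BW = Δω/(2π) = 149.2 Hz.

(a) f₀ = 5534 Hz  (b) Q = 37.09  (c) BW = 149.2 Hz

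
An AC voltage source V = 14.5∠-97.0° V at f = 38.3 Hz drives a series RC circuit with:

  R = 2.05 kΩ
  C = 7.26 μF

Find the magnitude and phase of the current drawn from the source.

Step 1 — Angular frequency: ω = 2π·f = 2π·38.3 = 240.6 rad/s.
Step 2 — Component impedances:
  R: Z = R = 2050 Ω
  C: Z = 1/(jωC) = -j/(ω·C) = 0 - j572.4 Ω
Step 3 — Series combination: Z_total = R + C = 2050 - j572.4 Ω = 2128∠-15.6° Ω.
Step 4 — Source phasor: V = 14.5∠-97.0° V = -1.767 - j14.39 V.
Step 5 — Ohm's law: I = V / Z_total = (-1.767 - j14.39) / (2050 - j572.4) = 0.001019 - j0.006736 A.
Step 6 — Convert to polar: |I| = 0.006813 A, ∠I = -81.4°.

I = 0.006813∠-81.4° A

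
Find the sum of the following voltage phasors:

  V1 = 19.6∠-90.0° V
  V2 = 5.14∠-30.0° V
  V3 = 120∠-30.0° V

Step 1 — Convert each phasor to rectangular form:
  V1 = 19.6·(cos(-90.0°) + j·sin(-90.0°)) = 0 - j19.6 V
  V2 = 5.14·(cos(-30.0°) + j·sin(-30.0°)) = 4.451 - j2.57 V
  V3 = 120·(cos(-30.0°) + j·sin(-30.0°)) = 103.9 - j60 V
Step 2 — Sum components: V_total = 108.4 - j82.17 V.
Step 3 — Convert to polar: |V_total| = 136 V, ∠V_total = -37.2°.

V_total = 136∠-37.2° V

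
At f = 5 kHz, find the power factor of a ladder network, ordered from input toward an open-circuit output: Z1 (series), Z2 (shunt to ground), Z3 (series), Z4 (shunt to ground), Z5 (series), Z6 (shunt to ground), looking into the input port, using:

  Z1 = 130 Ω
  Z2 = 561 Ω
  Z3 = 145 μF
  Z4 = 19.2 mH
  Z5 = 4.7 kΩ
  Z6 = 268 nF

Step 1 — Angular frequency: ω = 2π·f = 2π·5000 = 3.142e+04 rad/s.
Step 2 — Component impedances:
  Z1: Z = R = 130 Ω
  Z2: Z = R = 561 Ω
  Z3: Z = 1/(jωC) = -j/(ω·C) = 0 - j0.2195 Ω
  Z4: Z = jωL = j·3.142e+04·0.0192 = 0 + j603.2 Ω
  Z5: Z = R = 4700 Ω
  Z6: Z = 1/(jωC) = -j/(ω·C) = 0 - j118.8 Ω
Step 3 — Ladder network (open output): work backward from the far end, alternating series and parallel combinations. Z_in = 427.2 + j246.2 Ω = 493.1∠30.0° Ω.
Step 4 — Power factor: PF = cos(φ) = Re(Z)/|Z| = 427.2/493.1 = 0.8664.
Step 5 — Type: Im(Z) = 246.2 ⇒ lagging (phase φ = 30.0°).

PF = 0.8664 (lagging, φ = 30.0°)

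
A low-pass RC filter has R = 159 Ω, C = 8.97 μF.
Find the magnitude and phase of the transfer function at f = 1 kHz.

Step 1 — Angular frequency: ω = 2π·1000 = 6283 rad/s.
Step 2 — Transfer function: H(jω) = 1/(1 + jωRC).
Step 3 — Denominator: 1 + jωRC = 1 + j·6283·159·8.97e-06 = 1 + j8.961.
Step 4 — H = 0.0123 - j0.1102.
Step 5 — Magnitude: |H| = 0.1109 (-19.1 dB); phase: φ = -83.6°.

|H| = 0.1109 (-19.1 dB), φ = -83.6°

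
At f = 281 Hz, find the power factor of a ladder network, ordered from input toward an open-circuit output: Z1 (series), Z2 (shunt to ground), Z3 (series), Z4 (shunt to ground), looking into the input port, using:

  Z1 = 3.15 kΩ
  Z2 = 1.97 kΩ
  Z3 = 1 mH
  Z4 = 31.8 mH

Step 1 — Angular frequency: ω = 2π·f = 2π·281 = 1766 rad/s.
Step 2 — Component impedances:
  Z1: Z = R = 3150 Ω
  Z2: Z = R = 1970 Ω
  Z3: Z = jωL = j·1766·0.001 = 0 + j1.766 Ω
  Z4: Z = jωL = j·1766·0.0318 = 0 + j56.15 Ω
Step 3 — Ladder network (open output): work backward from the far end, alternating series and parallel combinations. Z_in = 3152 + j57.86 Ω = 3152∠1.1° Ω.
Step 4 — Power factor: PF = cos(φ) = Re(Z)/|Z| = 3151.7/3152.2 = 0.9998.
Step 5 — Type: Im(Z) = 57.86 ⇒ lagging (phase φ = 1.1°).

PF = 0.9998 (lagging, φ = 1.1°)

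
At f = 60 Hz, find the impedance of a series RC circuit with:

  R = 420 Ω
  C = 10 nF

Step 1 — Angular frequency: ω = 2π·f = 2π·60 = 377 rad/s.
Step 2 — Component impedances:
  R: Z = R = 420 Ω
  C: Z = 1/(jωC) = -j/(ω·C) = 0 - j2.653e+05 Ω
Step 3 — Series combination: Z_total = R + C = 420 - j2.653e+05 Ω = 2.653e+05∠-89.9° Ω.

Z = 420 - j2.653e+05 Ω = 2.653e+05∠-89.9° Ω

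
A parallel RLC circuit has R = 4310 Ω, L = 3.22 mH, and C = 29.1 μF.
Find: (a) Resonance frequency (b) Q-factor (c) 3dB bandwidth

Step 1 — Resonance: ω₀ = 1/√(LC) = 1/√(0.00322·2.91e-05) = 3267 rad/s.
Step 2 — f₀ = ω₀/(2π) = 519.9 Hz.
Step 3 — Parallel Q: Q = R/(ω₀L) = 4310/(3267·0.00322) = 409.7.
Step 4 — Bandwidth: Δω = ω₀/Q = 7.973 rad/s; BW = Δω/(2π) = 1.269 Hz.

(a) f₀ = 519.9 Hz  (b) Q = 409.7  (c) BW = 1.269 Hz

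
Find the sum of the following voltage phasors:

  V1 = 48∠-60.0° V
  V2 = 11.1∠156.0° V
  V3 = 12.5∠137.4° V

Step 1 — Convert each phasor to rectangular form:
  V1 = 48·(cos(-60.0°) + j·sin(-60.0°)) = 24 - j41.57 V
  V2 = 11.1·(cos(156.0°) + j·sin(156.0°)) = -10.14 + j4.515 V
  V3 = 12.5·(cos(137.4°) + j·sin(137.4°)) = -9.201 + j8.461 V
Step 2 — Sum components: V_total = 4.658 - j28.59 V.
Step 3 — Convert to polar: |V_total| = 28.97 V, ∠V_total = -80.7°.

V_total = 28.97∠-80.7° V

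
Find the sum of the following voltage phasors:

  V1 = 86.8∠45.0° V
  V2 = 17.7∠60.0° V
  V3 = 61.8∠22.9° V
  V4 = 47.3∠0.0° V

Step 1 — Convert each phasor to rectangular form:
  V1 = 86.8·(cos(45.0°) + j·sin(45.0°)) = 61.38 + j61.38 V
  V2 = 17.7·(cos(60.0°) + j·sin(60.0°)) = 8.85 + j15.33 V
  V3 = 61.8·(cos(22.9°) + j·sin(22.9°)) = 56.93 + j24.05 V
  V4 = 47.3·(cos(0.0°) + j·sin(0.0°)) = 47.3 V
Step 2 — Sum components: V_total = 174.5 + j100.8 V.
Step 3 — Convert to polar: |V_total| = 201.5 V, ∠V_total = 30.0°.

V_total = 201.5∠30.0° V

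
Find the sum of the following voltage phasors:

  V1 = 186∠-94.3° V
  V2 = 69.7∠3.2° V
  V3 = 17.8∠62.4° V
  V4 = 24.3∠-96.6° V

Step 1 — Convert each phasor to rectangular form:
  V1 = 186·(cos(-94.3°) + j·sin(-94.3°)) = -13.95 - j185.5 V
  V2 = 69.7·(cos(3.2°) + j·sin(3.2°)) = 69.59 + j3.891 V
  V3 = 17.8·(cos(62.4°) + j·sin(62.4°)) = 8.247 + j15.77 V
  V4 = 24.3·(cos(-96.6°) + j·sin(-96.6°)) = -2.793 - j24.14 V
Step 2 — Sum components: V_total = 61.1 - j190 V.
Step 3 — Convert to polar: |V_total| = 199.5 V, ∠V_total = -72.2°.

V_total = 199.5∠-72.2° V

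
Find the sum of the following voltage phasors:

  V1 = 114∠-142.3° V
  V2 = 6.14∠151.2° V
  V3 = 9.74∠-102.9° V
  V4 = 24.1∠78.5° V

Step 1 — Convert each phasor to rectangular form:
  V1 = 114·(cos(-142.3°) + j·sin(-142.3°)) = -90.2 - j69.71 V
  V2 = 6.14·(cos(151.2°) + j·sin(151.2°)) = -5.381 + j2.958 V
  V3 = 9.74·(cos(-102.9°) + j·sin(-102.9°)) = -2.174 - j9.494 V
  V4 = 24.1·(cos(78.5°) + j·sin(78.5°)) = 4.805 + j23.62 V
Step 2 — Sum components: V_total = -92.95 - j52.63 V.
Step 3 — Convert to polar: |V_total| = 106.8 V, ∠V_total = -150.5°.

V_total = 106.8∠-150.5° V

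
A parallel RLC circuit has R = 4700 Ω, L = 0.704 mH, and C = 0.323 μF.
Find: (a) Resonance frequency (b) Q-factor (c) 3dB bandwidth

Step 1 — Resonance: ω₀ = 1/√(LC) = 1/√(0.000704·3.23e-07) = 6.632e+04 rad/s.
Step 2 — f₀ = ω₀/(2π) = 1.055e+04 Hz.
Step 3 — Parallel Q: Q = R/(ω₀L) = 4700/(6.632e+04·0.000704) = 100.7.
Step 4 — Bandwidth: Δω = ω₀/Q = 658.7 rad/s; BW = Δω/(2π) = 104.8 Hz.

(a) f₀ = 1.055e+04 Hz  (b) Q = 100.7  (c) BW = 104.8 Hz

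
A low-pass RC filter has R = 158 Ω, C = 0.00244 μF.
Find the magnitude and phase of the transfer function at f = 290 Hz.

Step 1 — Angular frequency: ω = 2π·290 = 1822 rad/s.
Step 2 — Transfer function: H(jω) = 1/(1 + jωRC).
Step 3 — Denominator: 1 + jωRC = 1 + j·1822·158·2.44e-09 = 1 + j0.0007025.
Step 4 — H = 1 - j0.0007025.
Step 5 — Magnitude: |H| = 1 (-0.0 dB); phase: φ = -0.0°.

|H| = 1 (-0.0 dB), φ = -0.0°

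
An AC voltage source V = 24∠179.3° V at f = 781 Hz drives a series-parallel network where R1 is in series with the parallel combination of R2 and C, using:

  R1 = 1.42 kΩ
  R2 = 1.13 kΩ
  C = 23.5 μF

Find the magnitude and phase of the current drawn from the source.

Step 1 — Angular frequency: ω = 2π·f = 2π·781 = 4907 rad/s.
Step 2 — Component impedances:
  R1: Z = R = 1420 Ω
  R2: Z = R = 1130 Ω
  C: Z = 1/(jωC) = -j/(ω·C) = 0 - j8.672 Ω
Step 3 — Parallel branch: R2 || C = 1/(1/R2 + 1/C) = 0.06654 - j8.671 Ω.
Step 4 — Series with R1: Z_total = R1 + (R2 || C) = 1420 - j8.671 Ω = 1420∠-0.3° Ω.
Step 5 — Source phasor: V = 24∠179.3° V = -24 + j0.2932 V.
Step 6 — Ohm's law: I = V / Z_total = (-24 + j0.2932) / (1420 - j8.671) = -0.0169 + j0.0001033 A.
Step 7 — Convert to polar: |I| = 0.0169 A, ∠I = 179.6°.

I = 0.0169∠179.6° A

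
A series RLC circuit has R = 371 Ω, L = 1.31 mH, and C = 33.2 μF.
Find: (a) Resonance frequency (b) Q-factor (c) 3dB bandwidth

Step 1 — Resonance: ω₀ = 1/√(LC) = 1/√(0.00131·3.32e-05) = 4795 rad/s.
Step 2 — f₀ = ω₀/(2π) = 763.2 Hz.
Step 3 — Series Q: Q = ω₀L/R = 4795·0.00131/371 = 0.01693.
Step 4 — Bandwidth: Δω = ω₀/Q = 2.832e+05 rad/s; BW = Δω/(2π) = 4.507e+04 Hz.

(a) f₀ = 763.2 Hz  (b) Q = 0.01693  (c) BW = 4.507e+04 Hz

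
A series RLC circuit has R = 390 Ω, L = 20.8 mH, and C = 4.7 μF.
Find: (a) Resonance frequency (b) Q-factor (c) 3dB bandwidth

Step 1 — Resonance: ω₀ = 1/√(LC) = 1/√(0.0208·4.7e-06) = 3198 rad/s.
Step 2 — f₀ = ω₀/(2π) = 509 Hz.
Step 3 — Series Q: Q = ω₀L/R = 3198·0.0208/390 = 0.1706.
Step 4 — Bandwidth: Δω = ω₀/Q = 1.875e+04 rad/s; BW = Δω/(2π) = 2984 Hz.

(a) f₀ = 509 Hz  (b) Q = 0.1706  (c) BW = 2984 Hz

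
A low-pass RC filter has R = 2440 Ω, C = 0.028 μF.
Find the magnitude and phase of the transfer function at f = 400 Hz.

Step 1 — Angular frequency: ω = 2π·400 = 2513 rad/s.
Step 2 — Transfer function: H(jω) = 1/(1 + jωRC).
Step 3 — Denominator: 1 + jωRC = 1 + j·2513·2440·2.8e-08 = 1 + j0.1717.
Step 4 — H = 0.9714 - j0.1668.
Step 5 — Magnitude: |H| = 0.9856 (-0.1 dB); phase: φ = -9.7°.

|H| = 0.9856 (-0.1 dB), φ = -9.7°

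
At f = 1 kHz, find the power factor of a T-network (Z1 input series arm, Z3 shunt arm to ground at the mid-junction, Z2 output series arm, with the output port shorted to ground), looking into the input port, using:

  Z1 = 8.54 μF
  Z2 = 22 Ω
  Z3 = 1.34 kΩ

Step 1 — Angular frequency: ω = 2π·f = 2π·1000 = 6283 rad/s.
Step 2 — Component impedances:
  Z1: Z = 1/(jωC) = -j/(ω·C) = 0 - j18.64 Ω
  Z2: Z = R = 22 Ω
  Z3: Z = R = 1340 Ω
Step 3 — With the output port shorted to ground, the output series arm Z2 runs from the junction to ground; the shunt arm Z3 also runs from the junction to ground. They appear in parallel: Z3 || Z2 = 21.64 Ω.
Step 4 — Series with input arm Z1: Z_in = Z1 + (Z3 || Z2) = 21.64 - j18.64 Ω = 28.56∠-40.7° Ω.
Step 5 — Power factor: PF = cos(φ) = Re(Z)/|Z| = 21.645/28.562 = 0.7578.
Step 6 — Type: Im(Z) = -18.64 ⇒ leading (phase φ = -40.7°).

PF = 0.7578 (leading, φ = -40.7°)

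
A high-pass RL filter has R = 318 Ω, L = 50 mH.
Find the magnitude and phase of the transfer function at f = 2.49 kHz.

Step 1 — Angular frequency: ω = 2π·2490 = 1.565e+04 rad/s.
Step 2 — Transfer function: H(jω) = jωL/(R + jωL).
Step 3 — Numerator jωL = j·782.3; denominator R + jωL = 318 + j782.3.
Step 4 — H = 0.8582 + j0.3489.
Step 5 — Magnitude: |H| = 0.9264 (-0.7 dB); phase: φ = 22.1°.

|H| = 0.9264 (-0.7 dB), φ = 22.1°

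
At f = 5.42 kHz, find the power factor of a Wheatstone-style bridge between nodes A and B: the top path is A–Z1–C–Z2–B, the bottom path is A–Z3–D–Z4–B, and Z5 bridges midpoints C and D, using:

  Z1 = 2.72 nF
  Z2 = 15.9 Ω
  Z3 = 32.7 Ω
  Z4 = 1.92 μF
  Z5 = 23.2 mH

Step 1 — Angular frequency: ω = 2π·f = 2π·5420 = 3.405e+04 rad/s.
Step 2 — Component impedances:
  Z1: Z = 1/(jωC) = -j/(ω·C) = 0 - j1.08e+04 Ω
  Z2: Z = R = 15.9 Ω
  Z3: Z = R = 32.7 Ω
  Z4: Z = 1/(jωC) = -j/(ω·C) = 0 - j15.29 Ω
  Z5: Z = jωL = j·3.405e+04·0.0232 = 0 + j790.1 Ω
Step 3 — Bridge requires nodal analysis (the Z5 bridge couples midpoints C and D, so the two paths cannot be reduced to a simple series/parallel combination). Setting node B to ground and injecting 1 A at node A, the 3-node admittance system at A, C, D solves to V_A = Z_AB = 32.61 - j15.67 Ω = 36.18∠-25.7° Ω.
Step 4 — Power factor: PF = cos(φ) = Re(Z)/|Z| = 32.61/36.18 = 0.9013.
Step 5 — Type: Im(Z) = -15.67 ⇒ leading (phase φ = -25.7°).

PF = 0.9013 (leading, φ = -25.7°)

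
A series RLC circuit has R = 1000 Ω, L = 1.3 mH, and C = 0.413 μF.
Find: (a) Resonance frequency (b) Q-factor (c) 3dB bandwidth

Step 1 — Resonance: ω₀ = 1/√(LC) = 1/√(0.0013·4.13e-07) = 4.316e+04 rad/s.
Step 2 — f₀ = ω₀/(2π) = 6869 Hz.
Step 3 — Series Q: Q = ω₀L/R = 4.316e+04·0.0013/1000 = 0.0561.
Step 4 — Bandwidth: Δω = ω₀/Q = 7.692e+05 rad/s; BW = Δω/(2π) = 1.224e+05 Hz.

(a) f₀ = 6869 Hz  (b) Q = 0.0561  (c) BW = 1.224e+05 Hz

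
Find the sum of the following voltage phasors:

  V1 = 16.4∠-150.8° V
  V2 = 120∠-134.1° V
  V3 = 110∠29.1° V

Step 1 — Convert each phasor to rectangular form:
  V1 = 16.4·(cos(-150.8°) + j·sin(-150.8°)) = -14.32 - j8.001 V
  V2 = 120·(cos(-134.1°) + j·sin(-134.1°)) = -83.51 - j86.18 V
  V3 = 110·(cos(29.1°) + j·sin(29.1°)) = 96.11 + j53.5 V
Step 2 — Sum components: V_total = -1.711 - j40.68 V.
Step 3 — Convert to polar: |V_total| = 40.72 V, ∠V_total = -92.4°.

V_total = 40.72∠-92.4° V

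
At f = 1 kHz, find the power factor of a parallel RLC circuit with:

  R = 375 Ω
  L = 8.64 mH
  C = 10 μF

Step 1 — Angular frequency: ω = 2π·f = 2π·1000 = 6283 rad/s.
Step 2 — Component impedances:
  R: Z = R = 375 Ω
  L: Z = jωL = j·6283·0.00864 = 0 + j54.29 Ω
  C: Z = 1/(jωC) = -j/(ω·C) = 0 - j15.92 Ω
Step 3 — Parallel combination: 1/Z_total = 1/R + 1/L + 1/C; Z_total = 1.347 - j22.44 Ω = 22.48∠-86.6° Ω.
Step 4 — Power factor: PF = cos(φ) = Re(Z)/|Z| = 1.3472/22.476 = 0.05994.
Step 5 — Type: Im(Z) = -22.44 ⇒ leading (phase φ = -86.6°).

PF = 0.05994 (leading, φ = -86.6°)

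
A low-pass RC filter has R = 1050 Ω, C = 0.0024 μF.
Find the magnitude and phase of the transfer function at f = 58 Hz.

Step 1 — Angular frequency: ω = 2π·58 = 364.4 rad/s.
Step 2 — Transfer function: H(jω) = 1/(1 + jωRC).
Step 3 — Denominator: 1 + jωRC = 1 + j·364.4·1050·2.4e-09 = 1 + j0.0009184.
Step 4 — H = 1 - j0.0009183.
Step 5 — Magnitude: |H| = 1 (-0.0 dB); phase: φ = -0.1°.

|H| = 1 (-0.0 dB), φ = -0.1°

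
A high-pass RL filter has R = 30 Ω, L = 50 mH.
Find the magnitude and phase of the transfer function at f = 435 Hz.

Step 1 — Angular frequency: ω = 2π·435 = 2733 rad/s.
Step 2 — Transfer function: H(jω) = jωL/(R + jωL).
Step 3 — Numerator jωL = j·136.7; denominator R + jωL = 30 + j136.7.
Step 4 — H = 0.954 + j0.2094.
Step 5 — Magnitude: |H| = 0.9767 (-0.2 dB); phase: φ = 12.4°.

|H| = 0.9767 (-0.2 dB), φ = 12.4°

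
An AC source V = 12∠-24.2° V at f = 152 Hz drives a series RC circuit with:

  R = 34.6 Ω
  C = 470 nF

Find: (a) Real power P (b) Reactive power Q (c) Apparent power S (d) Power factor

Step 1 — Angular frequency: ω = 2π·f = 2π·152 = 955 rad/s.
Step 2 — Component impedances:
  R: Z = R = 34.6 Ω
  C: Z = 1/(jωC) = -j/(ω·C) = 0 - j2228 Ω
Step 3 — Series combination: Z_total = R + C = 34.6 - j2228 Ω = 2228∠-89.1° Ω.
Step 4 — Source phasor: V = 12∠-24.2° V = 10.95 - j4.919 V.
Step 5 — Current: I = V / Z = 0.002284 + j0.004878 A = 0.005386∠64.9° A.
Step 6 — Complex power: S = V·I* = 0.001004 - j0.06462 VA.
Step 7 — Real power: P = Re(S) = 0.001004 W.
Step 8 — Reactive power: Q = Im(S) = -0.06462 VAR.
Step 9 — Apparent power: |S| = 0.06463 VA.
Step 10 — Power factor: PF = P/|S| = 0.01553 (leading).

(a) P = 0.001004 W  (b) Q = -0.06462 VAR  (c) S = 0.06463 VA  (d) PF = 0.01553 (leading)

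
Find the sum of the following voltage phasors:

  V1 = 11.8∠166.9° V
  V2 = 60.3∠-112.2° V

Step 1 — Convert each phasor to rectangular form:
  V1 = 11.8·(cos(166.9°) + j·sin(166.9°)) = -11.49 + j2.674 V
  V2 = 60.3·(cos(-112.2°) + j·sin(-112.2°)) = -22.78 - j55.83 V
Step 2 — Sum components: V_total = -34.28 - j53.16 V.
Step 3 — Convert to polar: |V_total| = 63.25 V, ∠V_total = -122.8°.

V_total = 63.25∠-122.8° V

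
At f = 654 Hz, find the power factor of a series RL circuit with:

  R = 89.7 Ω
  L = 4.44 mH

Step 1 — Angular frequency: ω = 2π·f = 2π·654 = 4109 rad/s.
Step 2 — Component impedances:
  R: Z = R = 89.7 Ω
  L: Z = jωL = j·4109·0.00444 = 0 + j18.24 Ω
Step 3 — Series combination: Z_total = R + L = 89.7 + j18.24 Ω = 91.54∠11.5° Ω.
Step 4 — Power factor: PF = cos(φ) = Re(Z)/|Z| = 89.7/91.54 = 0.9799.
Step 5 — Type: Im(Z) = 18.24 ⇒ lagging (phase φ = 11.5°).

PF = 0.9799 (lagging, φ = 11.5°)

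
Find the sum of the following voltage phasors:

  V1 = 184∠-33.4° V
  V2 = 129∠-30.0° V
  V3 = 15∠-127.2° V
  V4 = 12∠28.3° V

Step 1 — Convert each phasor to rectangular form:
  V1 = 184·(cos(-33.4°) + j·sin(-33.4°)) = 153.6 - j101.3 V
  V2 = 129·(cos(-30.0°) + j·sin(-30.0°)) = 111.7 - j64.5 V
  V3 = 15·(cos(-127.2°) + j·sin(-127.2°)) = -9.069 - j11.95 V
  V4 = 12·(cos(28.3°) + j·sin(28.3°)) = 10.57 + j5.689 V
Step 2 — Sum components: V_total = 266.8 - j172 V.
Step 3 — Convert to polar: |V_total| = 317.5 V, ∠V_total = -32.8°.

V_total = 317.5∠-32.8° V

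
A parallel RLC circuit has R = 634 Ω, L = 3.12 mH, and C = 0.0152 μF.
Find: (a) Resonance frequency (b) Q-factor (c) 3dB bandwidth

Step 1 — Resonance: ω₀ = 1/√(LC) = 1/√(0.00312·1.52e-08) = 1.452e+05 rad/s.
Step 2 — f₀ = ω₀/(2π) = 2.311e+04 Hz.
Step 3 — Parallel Q: Q = R/(ω₀L) = 634/(1.452e+05·0.00312) = 1.399.
Step 4 — Bandwidth: Δω = ω₀/Q = 1.038e+05 rad/s; BW = Δω/(2π) = 1.652e+04 Hz.

(a) f₀ = 2.311e+04 Hz  (b) Q = 1.399  (c) BW = 1.652e+04 Hz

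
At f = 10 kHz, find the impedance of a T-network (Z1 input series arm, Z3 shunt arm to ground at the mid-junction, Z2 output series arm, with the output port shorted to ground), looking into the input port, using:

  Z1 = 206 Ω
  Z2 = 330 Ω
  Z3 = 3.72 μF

Step 1 — Angular frequency: ω = 2π·f = 2π·1e+04 = 6.283e+04 rad/s.
Step 2 — Component impedances:
  Z1: Z = R = 206 Ω
  Z2: Z = R = 330 Ω
  Z3: Z = 1/(jωC) = -j/(ω·C) = 0 - j4.278 Ω
Step 3 — With the output port shorted to ground, the output series arm Z2 runs from the junction to ground; the shunt arm Z3 also runs from the junction to ground. They appear in parallel: Z3 || Z2 = 0.05546 - j4.278 Ω.
Step 4 — Series with input arm Z1: Z_in = Z1 + (Z3 || Z2) = 206.1 - j4.278 Ω = 206.1∠-1.2° Ω.

Z = 206.1 - j4.278 Ω = 206.1∠-1.2° Ω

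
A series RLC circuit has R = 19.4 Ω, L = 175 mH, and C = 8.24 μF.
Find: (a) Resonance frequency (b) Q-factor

Step 1 — Resonance condition Im(Z)=0 gives ω₀ = 1/√(LC).
Step 2 — ω₀ = 1/√(0.175·8.24e-06) = 832.8 rad/s.
Step 3 — f₀ = ω₀/(2π) = 132.5 Hz.
Step 4 — Series Q: Q = ω₀L/R = 832.8·0.175/19.4 = 7.512.

(a) f₀ = 132.5 Hz  (b) Q = 7.512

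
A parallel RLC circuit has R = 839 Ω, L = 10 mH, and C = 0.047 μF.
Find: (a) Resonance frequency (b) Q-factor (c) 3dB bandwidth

Step 1 — Resonance: ω₀ = 1/√(LC) = 1/√(0.01·4.7e-08) = 4.613e+04 rad/s.
Step 2 — f₀ = ω₀/(2π) = 7341 Hz.
Step 3 — Parallel Q: Q = R/(ω₀L) = 839/(4.613e+04·0.01) = 1.819.
Step 4 — Bandwidth: Δω = ω₀/Q = 2.536e+04 rad/s; BW = Δω/(2π) = 4036 Hz.

(a) f₀ = 7341 Hz  (b) Q = 1.819  (c) BW = 4036 Hz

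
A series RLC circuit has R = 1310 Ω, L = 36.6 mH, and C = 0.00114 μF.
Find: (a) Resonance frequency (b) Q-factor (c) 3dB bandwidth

Step 1 — Resonance: ω₀ = 1/√(LC) = 1/√(0.0366·1.14e-09) = 1.548e+05 rad/s.
Step 2 — f₀ = ω₀/(2π) = 2.464e+04 Hz.
Step 3 — Series Q: Q = ω₀L/R = 1.548e+05·0.0366/1310 = 4.325.
Step 4 — Bandwidth: Δω = ω₀/Q = 3.579e+04 rad/s; BW = Δω/(2π) = 5697 Hz.

(a) f₀ = 2.464e+04 Hz  (b) Q = 4.325  (c) BW = 5697 Hz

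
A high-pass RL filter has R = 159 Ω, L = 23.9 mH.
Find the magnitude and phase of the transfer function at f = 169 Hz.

Step 1 — Angular frequency: ω = 2π·169 = 1062 rad/s.
Step 2 — Transfer function: H(jω) = jωL/(R + jωL).
Step 3 — Numerator jωL = j·25.38; denominator R + jωL = 159 + j25.38.
Step 4 — H = 0.02484 + j0.1556.
Step 5 — Magnitude: |H| = 0.1576 (-16.0 dB); phase: φ = 80.9°.

|H| = 0.1576 (-16.0 dB), φ = 80.9°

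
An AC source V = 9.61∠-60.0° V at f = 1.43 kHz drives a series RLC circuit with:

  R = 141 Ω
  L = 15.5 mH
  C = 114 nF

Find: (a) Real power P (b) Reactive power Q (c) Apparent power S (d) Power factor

Step 1 — Angular frequency: ω = 2π·f = 2π·1430 = 8985 rad/s.
Step 2 — Component impedances:
  R: Z = R = 141 Ω
  L: Z = jωL = j·8985·0.0155 = 0 + j139.3 Ω
  C: Z = 1/(jωC) = -j/(ω·C) = 0 - j976.3 Ω
Step 3 — Series combination: Z_total = R + L + C = 141 - j837 Ω = 848.8∠-80.4° Ω.
Step 4 — Source phasor: V = 9.61∠-60.0° V = 4.805 - j8.323 V.
Step 5 — Current: I = V / Z = 0.01061 + j0.003953 A = 0.01132∠20.4° A.
Step 6 — Complex power: S = V·I* = 0.01807 - j0.1073 VA.
Step 7 — Real power: P = Re(S) = 0.01807 W.
Step 8 — Reactive power: Q = Im(S) = -0.1073 VAR.
Step 9 — Apparent power: |S| = 0.1088 VA.
Step 10 — Power factor: PF = P/|S| = 0.1661 (leading).

(a) P = 0.01807 W  (b) Q = -0.1073 VAR  (c) S = 0.1088 VA  (d) PF = 0.1661 (leading)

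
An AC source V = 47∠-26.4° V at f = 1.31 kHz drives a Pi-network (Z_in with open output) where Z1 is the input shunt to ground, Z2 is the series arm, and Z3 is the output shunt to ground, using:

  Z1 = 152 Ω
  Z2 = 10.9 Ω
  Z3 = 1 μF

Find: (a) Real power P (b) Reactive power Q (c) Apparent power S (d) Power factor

Step 1 — Angular frequency: ω = 2π·f = 2π·1310 = 8231 rad/s.
Step 2 — Component impedances:
  Z1: Z = R = 152 Ω
  Z2: Z = R = 10.9 Ω
  Z3: Z = 1/(jωC) = -j/(ω·C) = 0 - j121.5 Ω
Step 3 — With open output, the series arm Z2 and the output shunt Z3 appear in series to ground: Z2 + Z3 = 10.9 - j121.5 Ω.
Step 4 — Parallel with input shunt Z1: Z_in = Z1 || (Z2 + Z3) = 60.86 - j67.97 Ω = 91.24∠-48.2° Ω.
Step 5 — Source phasor: V = 47∠-26.4° V = 42.1 - j20.9 V.
Step 6 — Current: I = V / Z = 0.4784 + j0.1909 A = 0.5151∠21.8° A.
Step 7 — Complex power: S = V·I* = 16.15 - j18.04 VA.
Step 8 — Real power: P = Re(S) = 16.15 W.
Step 9 — Reactive power: Q = Im(S) = -18.04 VAR.
Step 10 — Apparent power: |S| = 24.21 VA.
Step 11 — Power factor: PF = P/|S| = 0.6671 (leading).

(a) P = 16.15 W  (b) Q = -18.04 VAR  (c) S = 24.21 VA  (d) PF = 0.6671 (leading)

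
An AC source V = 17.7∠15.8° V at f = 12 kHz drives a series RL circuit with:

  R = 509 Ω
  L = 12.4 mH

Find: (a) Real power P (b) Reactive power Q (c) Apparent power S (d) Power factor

Step 1 — Angular frequency: ω = 2π·f = 2π·1.2e+04 = 7.54e+04 rad/s.
Step 2 — Component impedances:
  R: Z = R = 509 Ω
  L: Z = jωL = j·7.54e+04·0.0124 = 0 + j934.9 Ω
Step 3 — Series combination: Z_total = R + L = 509 + j934.9 Ω = 1065∠61.4° Ω.
Step 4 — Source phasor: V = 17.7∠15.8° V = 17.03 + j4.819 V.
Step 5 — Current: I = V / Z = 0.01163 - j0.01189 A = 0.01663∠-45.6° A.
Step 6 — Complex power: S = V·I* = 0.1407 + j0.2585 VA.
Step 7 — Real power: P = Re(S) = 0.1407 W.
Step 8 — Reactive power: Q = Im(S) = 0.2585 VAR.
Step 9 — Apparent power: |S| = 0.2943 VA.
Step 10 — Power factor: PF = P/|S| = 0.4782 (lagging).

(a) P = 0.1407 W  (b) Q = 0.2585 VAR  (c) S = 0.2943 VA  (d) PF = 0.4782 (lagging)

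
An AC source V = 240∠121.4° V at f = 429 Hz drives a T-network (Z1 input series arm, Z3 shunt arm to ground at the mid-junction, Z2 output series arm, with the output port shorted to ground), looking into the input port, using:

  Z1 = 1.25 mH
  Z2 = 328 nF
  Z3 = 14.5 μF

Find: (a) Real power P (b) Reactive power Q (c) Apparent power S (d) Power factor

Step 1 — Angular frequency: ω = 2π·f = 2π·429 = 2695 rad/s.
Step 2 — Component impedances:
  Z1: Z = jωL = j·2695·0.00125 = 0 + j3.369 Ω
  Z2: Z = 1/(jωC) = -j/(ω·C) = 0 - j1131 Ω
  Z3: Z = 1/(jωC) = -j/(ω·C) = 0 - j25.59 Ω
Step 3 — With the output port shorted to ground, the output series arm Z2 runs from the junction to ground; the shunt arm Z3 also runs from the junction to ground. They appear in parallel: Z3 || Z2 = 0 - j25.02 Ω.
Step 4 — Series with input arm Z1: Z_in = Z1 + (Z3 || Z2) = 0 - j21.65 Ω = 21.65∠-90.0° Ω.
Step 5 — Source phasor: V = 240∠121.4° V = -125 + j204.9 V.
Step 6 — Current: I = V / Z = -9.462 - j5.776 A = 11.09∠-148.6° A.
Step 7 — Complex power: S = V·I* = 0 - j2660 VA.
Step 8 — Real power: P = Re(S) = 0 W.
Step 9 — Reactive power: Q = Im(S) = -2660 VAR.
Step 10 — Apparent power: |S| = 2660 VA.
Step 11 — Power factor: PF = P/|S| = 0 (leading).

(a) P = 0 W  (b) Q = -2660 VAR  (c) S = 2660 VA  (d) PF = 0 (leading)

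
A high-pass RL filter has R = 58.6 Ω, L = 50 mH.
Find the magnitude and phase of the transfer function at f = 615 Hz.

Step 1 — Angular frequency: ω = 2π·615 = 3864 rad/s.
Step 2 — Transfer function: H(jω) = jωL/(R + jωL).
Step 3 — Numerator jωL = j·193.2; denominator R + jωL = 58.6 + j193.2.
Step 4 — H = 0.9158 + j0.2777.
Step 5 — Magnitude: |H| = 0.957 (-0.4 dB); phase: φ = 16.9°.

|H| = 0.957 (-0.4 dB), φ = 16.9°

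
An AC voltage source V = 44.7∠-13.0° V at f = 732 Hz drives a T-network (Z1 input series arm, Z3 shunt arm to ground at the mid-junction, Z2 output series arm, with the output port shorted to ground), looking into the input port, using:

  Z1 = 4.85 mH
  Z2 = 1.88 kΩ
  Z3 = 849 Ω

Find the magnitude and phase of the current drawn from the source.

Step 1 — Angular frequency: ω = 2π·f = 2π·732 = 4599 rad/s.
Step 2 — Component impedances:
  Z1: Z = jωL = j·4599·0.00485 = 0 + j22.31 Ω
  Z2: Z = R = 1880 Ω
  Z3: Z = R = 849 Ω
Step 3 — With the output port shorted to ground, the output series arm Z2 runs from the junction to ground; the shunt arm Z3 also runs from the junction to ground. They appear in parallel: Z3 || Z2 = 584.9 Ω.
Step 4 — Series with input arm Z1: Z_in = Z1 + (Z3 || Z2) = 584.9 + j22.31 Ω = 585.3∠2.2° Ω.
Step 5 — Source phasor: V = 44.7∠-13.0° V = 43.55 - j10.06 V.
Step 6 — Ohm's law: I = V / Z_total = (43.55 - j10.06) / (584.9 + j22.31) = 0.07371 - j0.02 A.
Step 7 — Convert to polar: |I| = 0.07637 A, ∠I = -15.2°.

I = 0.07637∠-15.2° A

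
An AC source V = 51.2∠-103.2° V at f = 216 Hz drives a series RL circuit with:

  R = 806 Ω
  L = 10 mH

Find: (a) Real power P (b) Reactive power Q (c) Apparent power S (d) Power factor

Step 1 — Angular frequency: ω = 2π·f = 2π·216 = 1357 rad/s.
Step 2 — Component impedances:
  R: Z = R = 806 Ω
  L: Z = jωL = j·1357·0.01 = 0 + j13.57 Ω
Step 3 — Series combination: Z_total = R + L = 806 + j13.57 Ω = 806.1∠1.0° Ω.
Step 4 — Source phasor: V = 51.2∠-103.2° V = -11.69 - j49.85 V.
Step 5 — Current: I = V / Z = -0.01554 - j0.06158 A = 0.06351∠-104.2° A.
Step 6 — Complex power: S = V·I* = 3.251 + j0.05475 VA.
Step 7 — Real power: P = Re(S) = 3.251 W.
Step 8 — Reactive power: Q = Im(S) = 0.05475 VAR.
Step 9 — Apparent power: |S| = 3.252 VA.
Step 10 — Power factor: PF = P/|S| = 0.9999 (lagging).

(a) P = 3.251 W  (b) Q = 0.05475 VAR  (c) S = 3.252 VA  (d) PF = 0.9999 (lagging)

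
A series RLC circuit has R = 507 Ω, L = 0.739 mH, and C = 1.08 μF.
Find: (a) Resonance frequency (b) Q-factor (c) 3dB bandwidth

Step 1 — Resonance: ω₀ = 1/√(LC) = 1/√(0.000739·1.08e-06) = 3.54e+04 rad/s.
Step 2 — f₀ = ω₀/(2π) = 5634 Hz.
Step 3 — Series Q: Q = ω₀L/R = 3.54e+04·0.000739/507 = 0.05159.
Step 4 — Bandwidth: Δω = ω₀/Q = 6.861e+05 rad/s; BW = Δω/(2π) = 1.092e+05 Hz.

(a) f₀ = 5634 Hz  (b) Q = 0.05159  (c) BW = 1.092e+05 Hz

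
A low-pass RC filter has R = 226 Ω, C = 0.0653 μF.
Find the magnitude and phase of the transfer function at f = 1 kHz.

Step 1 — Angular frequency: ω = 2π·1000 = 6283 rad/s.
Step 2 — Transfer function: H(jω) = 1/(1 + jωRC).
Step 3 — Denominator: 1 + jωRC = 1 + j·6283·226·6.53e-08 = 1 + j0.09273.
Step 4 — H = 0.9915 - j0.09194.
Step 5 — Magnitude: |H| = 0.9957 (-0.0 dB); phase: φ = -5.3°.

|H| = 0.9957 (-0.0 dB), φ = -5.3°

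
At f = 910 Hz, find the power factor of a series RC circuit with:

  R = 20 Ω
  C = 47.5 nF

Step 1 — Angular frequency: ω = 2π·f = 2π·910 = 5718 rad/s.
Step 2 — Component impedances:
  R: Z = R = 20 Ω
  C: Z = 1/(jωC) = -j/(ω·C) = 0 - j3682 Ω
Step 3 — Series combination: Z_total = R + C = 20 - j3682 Ω = 3682∠-89.7° Ω.
Step 4 — Power factor: PF = cos(φ) = Re(Z)/|Z| = 20/3682 = 0.005432.
Step 5 — Type: Im(Z) = -3682 ⇒ leading (phase φ = -89.7°).

PF = 0.005432 (leading, φ = -89.7°)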